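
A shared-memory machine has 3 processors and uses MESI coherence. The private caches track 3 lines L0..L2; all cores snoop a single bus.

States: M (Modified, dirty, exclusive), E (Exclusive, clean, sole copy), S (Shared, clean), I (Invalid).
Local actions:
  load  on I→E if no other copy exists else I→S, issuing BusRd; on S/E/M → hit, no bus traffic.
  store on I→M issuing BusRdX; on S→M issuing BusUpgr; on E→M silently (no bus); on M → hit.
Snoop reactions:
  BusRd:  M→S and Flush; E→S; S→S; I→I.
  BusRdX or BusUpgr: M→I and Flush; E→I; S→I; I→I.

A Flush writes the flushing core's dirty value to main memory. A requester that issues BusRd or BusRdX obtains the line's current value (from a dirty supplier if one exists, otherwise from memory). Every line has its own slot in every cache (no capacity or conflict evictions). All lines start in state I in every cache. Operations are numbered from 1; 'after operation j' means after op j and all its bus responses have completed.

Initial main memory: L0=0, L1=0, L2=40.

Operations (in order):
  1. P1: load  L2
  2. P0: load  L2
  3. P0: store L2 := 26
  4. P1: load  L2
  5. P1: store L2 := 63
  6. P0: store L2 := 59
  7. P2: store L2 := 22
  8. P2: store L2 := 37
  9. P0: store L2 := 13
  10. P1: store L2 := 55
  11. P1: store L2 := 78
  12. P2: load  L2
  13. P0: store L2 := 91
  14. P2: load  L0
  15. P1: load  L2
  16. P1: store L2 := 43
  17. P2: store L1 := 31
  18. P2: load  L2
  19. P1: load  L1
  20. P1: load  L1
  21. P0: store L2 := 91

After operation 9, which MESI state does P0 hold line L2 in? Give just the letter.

state = M

[1] P1: load  L2 | P0:I, P1:E(40), P2:I | bus: BusRd
[2] P0: load  L2 | P0:S(40), P1:S(40), P2:I | bus: BusRd
[3] P0: store L2 := 26 | P0:M(26), P1:I, P2:I | bus: BusUpgr
[4] P1: load  L2 | P0:S(26), P1:S(26), P2:I | bus: BusRd,Flush
[5] P1: store L2 := 63 | P0:I, P1:M(63), P2:I | bus: BusUpgr
[6] P0: store L2 := 59 | P0:M(59), P1:I, P2:I | bus: BusRdX,Flush
[7] P2: store L2 := 22 | P0:I, P1:I, P2:M(22) | bus: BusRdX,Flush
[8] P2: store L2 := 37 | P0:I, P1:I, P2:M(37) | bus: none
[9] P0: store L2 := 13 | P0:M(13), P1:I, P2:I | bus: BusRdX,Flush
[10] P1: store L2 := 55 | P0:I, P1:M(55), P2:I | bus: BusRdX,Flush
[11] P1: store L2 := 78 | P0:I, P1:M(78), P2:I | bus: none
[12] P2: load  L2 | P0:I, P1:S(78), P2:S(78) | bus: BusRd,Flush
[13] P0: store L2 := 91 | P0:M(91), P1:I, P2:I | bus: BusRdX
[14] P2: load  L0 | P0:I, P1:I, P2:E(0) | bus: BusRd
[15] P1: load  L2 | P0:S(91), P1:S(91), P2:I | bus: BusRd,Flush
[16] P1: store L2 := 43 | P0:I, P1:M(43), P2:I | bus: BusUpgr
[17] P2: store L1 := 31 | P0:I, P1:I, P2:M(31) | bus: BusRdX
[18] P2: load  L2 | P0:I, P1:S(43), P2:S(43) | bus: BusRd,Flush
[19] P1: load  L1 | P0:I, P1:S(31), P2:S(31) | bus: BusRd,Flush
[20] P1: load  L1 | P0:I, P1:S(31), P2:S(31) | bus: none
[21] P0: store L2 := 91 | P0:M(91), P1:I, P2:I | bus: BusRdX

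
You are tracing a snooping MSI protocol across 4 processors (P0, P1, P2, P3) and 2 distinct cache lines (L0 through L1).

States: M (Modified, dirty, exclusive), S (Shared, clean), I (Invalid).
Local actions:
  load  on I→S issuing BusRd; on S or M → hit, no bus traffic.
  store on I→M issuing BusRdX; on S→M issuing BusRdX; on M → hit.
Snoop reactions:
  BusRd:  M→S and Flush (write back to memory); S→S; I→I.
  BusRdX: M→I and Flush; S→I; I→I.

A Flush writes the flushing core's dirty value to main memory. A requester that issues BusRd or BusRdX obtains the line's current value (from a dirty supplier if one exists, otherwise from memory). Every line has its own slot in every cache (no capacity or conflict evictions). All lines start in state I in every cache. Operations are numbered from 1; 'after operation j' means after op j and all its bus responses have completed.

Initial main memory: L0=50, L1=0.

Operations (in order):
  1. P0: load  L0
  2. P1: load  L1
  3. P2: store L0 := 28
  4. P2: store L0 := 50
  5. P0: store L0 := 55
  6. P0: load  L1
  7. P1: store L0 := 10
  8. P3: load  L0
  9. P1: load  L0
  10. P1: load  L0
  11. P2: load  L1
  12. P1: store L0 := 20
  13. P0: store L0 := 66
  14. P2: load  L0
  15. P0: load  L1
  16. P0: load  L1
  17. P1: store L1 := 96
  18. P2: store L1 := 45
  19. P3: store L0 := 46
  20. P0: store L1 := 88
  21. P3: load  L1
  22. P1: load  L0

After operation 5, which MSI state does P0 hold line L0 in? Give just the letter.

state = M

1. P0: load  L0  bus=[BusRd]  L0: P0=S P1=I P2=I P3=I  mem[L0]=50
2. P1: load  L1  bus=[BusRd]  L1: P0=I P1=S P2=I P3=I  mem[L1]=0
3. P2: store L0 := 28  bus=[BusRdX]  L0: P0=I P1=I P2=M P3=I  mem[L0]=50
4. P2: store L0 := 50  bus=[-]  L0: P0=I P1=I P2=M P3=I  mem[L0]=50
5. P0: store L0 := 55  bus=[BusRdX,Flush]  L0: P0=M P1=I P2=I P3=I  mem[L0]=50
6. P0: load  L1  bus=[BusRd]  L1: P0=S P1=S P2=I P3=I  mem[L1]=0
7. P1: store L0 := 10  bus=[BusRdX,Flush]  L0: P0=I P1=M P2=I P3=I  mem[L0]=55
8. P3: load  L0  bus=[BusRd,Flush]  L0: P0=I P1=S P2=I P3=S  mem[L0]=10
9. P1: load  L0  bus=[-]  L0: P0=I P1=S P2=I P3=S  mem[L0]=10
10. P1: load  L0  bus=[-]  L0: P0=I P1=S P2=I P3=S  mem[L0]=10
11. P2: load  L1  bus=[BusRd]  L1: P0=S P1=S P2=S P3=I  mem[L1]=0
12. P1: store L0 := 20  bus=[BusRdX]  L0: P0=I P1=M P2=I P3=I  mem[L0]=10
13. P0: store L0 := 66  bus=[BusRdX,Flush]  L0: P0=M P1=I P2=I P3=I  mem[L0]=20
14. P2: load  L0  bus=[BusRd,Flush]  L0: P0=S P1=I P2=S P3=I  mem[L0]=66
15. P0: load  L1  bus=[-]  L1: P0=S P1=S P2=S P3=I  mem[L1]=0
16. P0: load  L1  bus=[-]  L1: P0=S P1=S P2=S P3=I  mem[L1]=0
17. P1: store L1 := 96  bus=[BusRdX]  L1: P0=I P1=M P2=I P3=I  mem[L1]=0
18. P2: store L1 := 45  bus=[BusRdX,Flush]  L1: P0=I P1=I P2=M P3=I  mem[L1]=96
19. P3: store L0 := 46  bus=[BusRdX]  L0: P0=I P1=I P2=I P3=M  mem[L0]=66
20. P0: store L1 := 88  bus=[BusRdX,Flush]  L1: P0=M P1=I P2=I P3=I  mem[L1]=45
21. P3: load  L1  bus=[BusRd,Flush]  L1: P0=S P1=I P2=I P3=S  mem[L1]=88
22. P1: load  L0  bus=[BusRd,Flush]  L0: P0=I P1=S P2=I P3=S  mem[L0]=46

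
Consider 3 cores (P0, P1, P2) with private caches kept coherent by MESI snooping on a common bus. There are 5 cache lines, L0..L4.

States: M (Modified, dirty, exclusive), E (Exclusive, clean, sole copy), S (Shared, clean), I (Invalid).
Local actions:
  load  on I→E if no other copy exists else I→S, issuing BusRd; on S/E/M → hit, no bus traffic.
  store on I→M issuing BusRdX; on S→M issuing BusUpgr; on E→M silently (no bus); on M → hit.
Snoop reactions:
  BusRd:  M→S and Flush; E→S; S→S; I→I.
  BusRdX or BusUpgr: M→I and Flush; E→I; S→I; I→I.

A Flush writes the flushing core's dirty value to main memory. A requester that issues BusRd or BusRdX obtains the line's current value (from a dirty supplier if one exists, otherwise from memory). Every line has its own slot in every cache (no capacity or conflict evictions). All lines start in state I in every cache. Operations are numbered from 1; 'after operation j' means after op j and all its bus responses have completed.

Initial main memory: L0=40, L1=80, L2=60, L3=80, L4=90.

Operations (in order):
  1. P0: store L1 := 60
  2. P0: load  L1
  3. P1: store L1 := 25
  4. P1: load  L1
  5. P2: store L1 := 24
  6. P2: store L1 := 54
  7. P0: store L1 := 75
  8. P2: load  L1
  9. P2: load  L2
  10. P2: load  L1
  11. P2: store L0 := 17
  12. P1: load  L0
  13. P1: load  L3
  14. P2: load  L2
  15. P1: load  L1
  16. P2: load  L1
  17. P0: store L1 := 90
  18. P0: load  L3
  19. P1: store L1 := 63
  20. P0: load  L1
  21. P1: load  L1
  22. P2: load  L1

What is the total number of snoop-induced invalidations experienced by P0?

invalidations = 2

step 1: P0: store L1 := 60  ⟶  MII  (L1)  txn=BusRdX  M[L1]=80
step 2: P0: load  L1  ⟶  MII  (L1)  txn=∅  M[L1]=80
step 3: P1: store L1 := 25  ⟶  IMI  (L1)  txn=BusRdX+Flush  M[L1]=60
step 4: P1: load  L1  ⟶  IMI  (L1)  txn=∅  M[L1]=60
step 5: P2: store L1 := 24  ⟶  IIM  (L1)  txn=BusRdX+Flush  M[L1]=25
step 6: P2: store L1 := 54  ⟶  IIM  (L1)  txn=∅  M[L1]=25
step 7: P0: store L1 := 75  ⟶  MII  (L1)  txn=BusRdX+Flush  M[L1]=54
step 8: P2: load  L1  ⟶  SIS  (L1)  txn=BusRd+Flush  M[L1]=75
step 9: P2: load  L2  ⟶  IIE  (L2)  txn=BusRd  M[L2]=60
step 10: P2: load  L1  ⟶  SIS  (L1)  txn=∅  M[L1]=75
step 11: P2: store L0 := 17  ⟶  IIM  (L0)  txn=BusRdX  M[L0]=40
step 12: P1: load  L0  ⟶  ISS  (L0)  txn=BusRd+Flush  M[L0]=17
step 13: P1: load  L3  ⟶  IEI  (L3)  txn=BusRd  M[L3]=80
step 14: P2: load  L2  ⟶  IIE  (L2)  txn=∅  M[L2]=60
step 15: P1: load  L1  ⟶  SSS  (L1)  txn=BusRd  M[L1]=75
step 16: P2: load  L1  ⟶  SSS  (L1)  txn=∅  M[L1]=75
step 17: P0: store L1 := 90  ⟶  MII  (L1)  txn=BusUpgr  M[L1]=75
step 18: P0: load  L3  ⟶  SSI  (L3)  txn=BusRd  M[L3]=80
step 19: P1: store L1 := 63  ⟶  IMI  (L1)  txn=BusRdX+Flush  M[L1]=90
step 20: P0: load  L1  ⟶  SSI  (L1)  txn=BusRd+Flush  M[L1]=63
step 21: P1: load  L1  ⟶  SSI  (L1)  txn=∅  M[L1]=63
step 22: P2: load  L1  ⟶  SSS  (L1)  txn=BusRd  M[L1]=63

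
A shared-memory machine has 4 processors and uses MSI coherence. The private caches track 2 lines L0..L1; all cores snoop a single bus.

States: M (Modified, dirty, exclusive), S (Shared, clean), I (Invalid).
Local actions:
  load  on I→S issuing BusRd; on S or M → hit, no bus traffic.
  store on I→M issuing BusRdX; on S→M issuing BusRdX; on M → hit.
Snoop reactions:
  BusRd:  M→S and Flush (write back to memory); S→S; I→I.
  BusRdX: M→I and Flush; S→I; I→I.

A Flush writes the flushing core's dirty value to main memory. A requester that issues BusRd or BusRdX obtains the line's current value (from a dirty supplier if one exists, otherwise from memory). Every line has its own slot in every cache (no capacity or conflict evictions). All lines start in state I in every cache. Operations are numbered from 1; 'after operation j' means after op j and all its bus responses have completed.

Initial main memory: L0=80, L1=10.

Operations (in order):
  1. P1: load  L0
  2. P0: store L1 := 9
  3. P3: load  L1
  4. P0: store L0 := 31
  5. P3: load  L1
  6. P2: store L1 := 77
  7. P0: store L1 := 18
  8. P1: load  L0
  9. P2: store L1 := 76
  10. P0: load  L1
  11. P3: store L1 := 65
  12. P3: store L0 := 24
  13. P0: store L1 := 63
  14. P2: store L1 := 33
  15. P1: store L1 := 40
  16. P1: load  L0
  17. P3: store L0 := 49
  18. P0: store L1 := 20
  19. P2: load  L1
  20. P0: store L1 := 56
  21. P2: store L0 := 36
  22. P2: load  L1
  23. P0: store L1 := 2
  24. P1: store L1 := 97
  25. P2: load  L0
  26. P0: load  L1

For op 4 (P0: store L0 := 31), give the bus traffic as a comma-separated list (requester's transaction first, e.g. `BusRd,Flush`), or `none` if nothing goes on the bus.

[1] P1: load  L0 | P0:I, P1:S(80), P2:I, P3:I | bus: BusRd
[2] P0: store L1 := 9 | P0:M(9), P1:I, P2:I, P3:I | bus: BusRdX
[3] P3: load  L1 | P0:S(9), P1:I, P2:I, P3:S(9) | bus: BusRd,Flush
[4] P0: store L0 := 31 | P0:M(31), P1:I, P2:I, P3:I | bus: BusRdX
[5] P3: load  L1 | P0:S(9), P1:I, P2:I, P3:S(9) | bus: none
[6] P2: store L1 := 77 | P0:I, P1:I, P2:M(77), P3:I | bus: BusRdX
[7] P0: store L1 := 18 | P0:M(18), P1:I, P2:I, P3:I | bus: BusRdX,Flush
[8] P1: load  L0 | P0:S(31), P1:S(31), P2:I, P3:I | bus: BusRd,Flush
[9] P2: store L1 := 76 | P0:I, P1:I, P2:M(76), P3:I | bus: BusRdX,Flush
[10] P0: load  L1 | P0:S(76), P1:I, P2:S(76), P3:I | bus: BusRd,Flush
[11] P3: store L1 := 65 | P0:I, P1:I, P2:I, P3:M(65) | bus: BusRdX
[12] P3: store L0 := 24 | P0:I, P1:I, P2:I, P3:M(24) | bus: BusRdX
[13] P0: store L1 := 63 | P0:M(63), P1:I, P2:I, P3:I | bus: BusRdX,Flush
[14] P2: store L1 := 33 | P0:I, P1:I, P2:M(33), P3:I | bus: BusRdX,Flush
[15] P1: store L1 := 40 | P0:I, P1:M(40), P2:I, P3:I | bus: BusRdX,Flush
[16] P1: load  L0 | P0:I, P1:S(24), P2:I, P3:S(24) | bus: BusRd,Flush
[17] P3: store L0 := 49 | P0:I, P1:I, P2:I, P3:M(49) | bus: BusRdX
[18] P0: store L1 := 20 | P0:M(20), P1:I, P2:I, P3:I | bus: BusRdX,Flush
[19] P2: load  L1 | P0:S(20), P1:I, P2:S(20), P3:I | bus: BusRd,Flush
[20] P0: store L1 := 56 | P0:M(56), P1:I, P2:I, P3:I | bus: BusRdX
[21] P2: store L0 := 36 | P0:I, P1:I, P2:M(36), P3:I | bus: BusRdX,Flush
[22] P2: load  L1 | P0:S(56), P1:I, P2:S(56), P3:I | bus: BusRd,Flush
[23] P0: store L1 := 2 | P0:M(2), P1:I, P2:I, P3:I | bus: BusRdX
[24] P1: store L1 := 97 | P0:I, P1:M(97), P2:I, P3:I | bus: BusRdX,Flush
[25] P2: load  L0 | P0:I, P1:I, P2:M(36), P3:I | bus: none
[26] P0: load  L1 | P0:S(97), P1:S(97), P2:I, P3:I | bus: BusRd,Flush

bus = BusRdX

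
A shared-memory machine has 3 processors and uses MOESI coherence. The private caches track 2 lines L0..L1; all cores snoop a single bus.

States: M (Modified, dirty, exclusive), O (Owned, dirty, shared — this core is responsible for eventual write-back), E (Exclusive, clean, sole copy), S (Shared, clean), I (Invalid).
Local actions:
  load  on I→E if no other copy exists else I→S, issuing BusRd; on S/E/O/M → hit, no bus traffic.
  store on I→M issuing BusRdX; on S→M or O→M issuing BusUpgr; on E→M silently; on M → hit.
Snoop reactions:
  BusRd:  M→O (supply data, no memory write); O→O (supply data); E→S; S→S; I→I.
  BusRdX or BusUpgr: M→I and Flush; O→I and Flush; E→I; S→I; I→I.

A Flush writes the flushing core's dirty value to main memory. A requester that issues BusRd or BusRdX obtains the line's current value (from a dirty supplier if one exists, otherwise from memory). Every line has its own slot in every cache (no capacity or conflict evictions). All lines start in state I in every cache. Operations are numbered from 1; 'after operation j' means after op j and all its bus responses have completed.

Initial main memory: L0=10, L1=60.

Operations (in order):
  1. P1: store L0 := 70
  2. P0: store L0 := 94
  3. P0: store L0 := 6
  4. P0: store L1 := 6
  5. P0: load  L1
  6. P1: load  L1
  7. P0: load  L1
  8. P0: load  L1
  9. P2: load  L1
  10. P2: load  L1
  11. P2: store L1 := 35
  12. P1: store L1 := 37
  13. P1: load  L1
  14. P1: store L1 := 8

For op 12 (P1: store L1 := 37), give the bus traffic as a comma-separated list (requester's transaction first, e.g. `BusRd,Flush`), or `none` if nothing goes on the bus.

bus = BusRdX,Flush

[1] P1: store L0 := 70 | P0:I, P1:M(70), P2:I | bus: BusRdX
[2] P0: store L0 := 94 | P0:M(94), P1:I, P2:I | bus: BusRdX,Flush
[3] P0: store L0 := 6 | P0:M(6), P1:I, P2:I | bus: none
[4] P0: store L1 := 6 | P0:M(6), P1:I, P2:I | bus: BusRdX
[5] P0: load  L1 | P0:M(6), P1:I, P2:I | bus: none
[6] P1: load  L1 | P0:O(6), P1:S(6), P2:I | bus: BusRd
[7] P0: load  L1 | P0:O(6), P1:S(6), P2:I | bus: none
[8] P0: load  L1 | P0:O(6), P1:S(6), P2:I | bus: none
[9] P2: load  L1 | P0:O(6), P1:S(6), P2:S(6) | bus: BusRd
[10] P2: load  L1 | P0:O(6), P1:S(6), P2:S(6) | bus: none
[11] P2: store L1 := 35 | P0:I, P1:I, P2:M(35) | bus: BusUpgr,Flush
[12] P1: store L1 := 37 | P0:I, P1:M(37), P2:I | bus: BusRdX,Flush
[13] P1: load  L1 | P0:I, P1:M(37), P2:I | bus: none
[14] P1: store L1 := 8 | P0:I, P1:M(8), P2:I | bus: none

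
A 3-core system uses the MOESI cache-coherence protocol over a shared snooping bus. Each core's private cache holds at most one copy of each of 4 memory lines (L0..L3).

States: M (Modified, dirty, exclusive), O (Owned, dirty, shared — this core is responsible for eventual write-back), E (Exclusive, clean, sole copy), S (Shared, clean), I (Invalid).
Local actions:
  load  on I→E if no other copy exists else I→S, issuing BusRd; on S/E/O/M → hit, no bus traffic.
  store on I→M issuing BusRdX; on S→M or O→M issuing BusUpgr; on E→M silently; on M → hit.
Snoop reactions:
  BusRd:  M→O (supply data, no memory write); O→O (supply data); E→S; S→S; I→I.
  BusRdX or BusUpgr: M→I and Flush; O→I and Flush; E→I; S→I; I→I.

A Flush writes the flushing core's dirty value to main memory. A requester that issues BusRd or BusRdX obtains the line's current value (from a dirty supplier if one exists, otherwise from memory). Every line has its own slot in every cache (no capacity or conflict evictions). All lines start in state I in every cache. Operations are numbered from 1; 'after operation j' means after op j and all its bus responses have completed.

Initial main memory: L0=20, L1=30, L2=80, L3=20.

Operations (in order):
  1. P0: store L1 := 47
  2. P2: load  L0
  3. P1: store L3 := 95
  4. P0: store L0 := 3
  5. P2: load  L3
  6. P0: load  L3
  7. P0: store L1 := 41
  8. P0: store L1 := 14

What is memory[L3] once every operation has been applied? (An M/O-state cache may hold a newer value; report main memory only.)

memory[L3] = 20

  op1 P0: store L1 := 47 → M/I/I on L1; bus BusRdX; mem=30
  op2 P2: load  L0 → I/I/E on L0; bus BusRd; mem=20
  op3 P1: store L3 := 95 → I/M/I on L3; bus BusRdX; mem=20
  op4 P0: store L0 := 3 → M/I/I on L0; bus BusRdX; mem=20
  op5 P2: load  L3 → I/O/S on L3; bus BusRd; mem=20
  op6 P0: load  L3 → S/O/S on L3; bus BusRd; mem=20
  op7 P0: store L1 := 41 → M/I/I on L1; bus (none); mem=30
  op8 P0: store L1 := 14 → M/I/I on L1; bus (none); mem=30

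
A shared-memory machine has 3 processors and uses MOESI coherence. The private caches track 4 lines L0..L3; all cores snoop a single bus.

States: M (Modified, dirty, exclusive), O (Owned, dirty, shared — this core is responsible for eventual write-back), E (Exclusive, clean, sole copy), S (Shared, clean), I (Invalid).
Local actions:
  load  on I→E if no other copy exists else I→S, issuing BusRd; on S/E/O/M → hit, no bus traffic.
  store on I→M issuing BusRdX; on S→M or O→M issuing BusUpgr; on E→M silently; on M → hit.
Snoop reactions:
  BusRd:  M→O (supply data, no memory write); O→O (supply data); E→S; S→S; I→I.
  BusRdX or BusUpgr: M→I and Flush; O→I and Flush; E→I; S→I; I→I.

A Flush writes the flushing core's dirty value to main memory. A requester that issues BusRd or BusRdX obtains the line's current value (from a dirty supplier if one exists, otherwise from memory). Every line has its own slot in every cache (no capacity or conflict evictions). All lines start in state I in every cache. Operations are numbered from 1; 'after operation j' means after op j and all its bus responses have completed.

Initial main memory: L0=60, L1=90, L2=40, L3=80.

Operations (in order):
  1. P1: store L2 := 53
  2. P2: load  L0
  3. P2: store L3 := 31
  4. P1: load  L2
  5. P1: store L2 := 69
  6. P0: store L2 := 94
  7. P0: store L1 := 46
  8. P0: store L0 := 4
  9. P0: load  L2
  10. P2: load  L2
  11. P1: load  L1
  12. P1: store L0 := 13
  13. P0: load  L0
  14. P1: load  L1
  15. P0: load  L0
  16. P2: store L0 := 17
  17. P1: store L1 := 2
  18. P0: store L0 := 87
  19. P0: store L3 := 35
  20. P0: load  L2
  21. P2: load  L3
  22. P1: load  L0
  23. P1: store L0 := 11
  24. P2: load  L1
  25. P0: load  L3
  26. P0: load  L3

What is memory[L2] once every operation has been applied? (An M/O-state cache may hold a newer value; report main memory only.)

[1] P1: store L2 := 53 | P0:I, P1:M(53), P2:I | bus: BusRdX
[2] P2: load  L0 | P0:I, P1:I, P2:E(60) | bus: BusRd
[3] P2: store L3 := 31 | P0:I, P1:I, P2:M(31) | bus: BusRdX
[4] P1: load  L2 | P0:I, P1:M(53), P2:I | bus: none
[5] P1: store L2 := 69 | P0:I, P1:M(69), P2:I | bus: none
[6] P0: store L2 := 94 | P0:M(94), P1:I, P2:I | bus: BusRdX,Flush
[7] P0: store L1 := 46 | P0:M(46), P1:I, P2:I | bus: BusRdX
[8] P0: store L0 := 4 | P0:M(4), P1:I, P2:I | bus: BusRdX
[9] P0: load  L2 | P0:M(94), P1:I, P2:I | bus: none
[10] P2: load  L2 | P0:O(94), P1:I, P2:S(94) | bus: BusRd
[11] P1: load  L1 | P0:O(46), P1:S(46), P2:I | bus: BusRd
[12] P1: store L0 := 13 | P0:I, P1:M(13), P2:I | bus: BusRdX,Flush
[13] P0: load  L0 | P0:S(13), P1:O(13), P2:I | bus: BusRd
[14] P1: load  L1 | P0:O(46), P1:S(46), P2:I | bus: none
[15] P0: load  L0 | P0:S(13), P1:O(13), P2:I | bus: none
[16] P2: store L0 := 17 | P0:I, P1:I, P2:M(17) | bus: BusRdX,Flush
[17] P1: store L1 := 2 | P0:I, P1:M(2), P2:I | bus: BusUpgr,Flush
[18] P0: store L0 := 87 | P0:M(87), P1:I, P2:I | bus: BusRdX,Flush
[19] P0: store L3 := 35 | P0:M(35), P1:I, P2:I | bus: BusRdX,Flush
[20] P0: load  L2 | P0:O(94), P1:I, P2:S(94) | bus: none
[21] P2: load  L3 | P0:O(35), P1:I, P2:S(35) | bus: BusRd
[22] P1: load  L0 | P0:O(87), P1:S(87), P2:I | bus: BusRd
[23] P1: store L0 := 11 | P0:I, P1:M(11), P2:I | bus: BusUpgr,Flush
[24] P2: load  L1 | P0:I, P1:O(2), P2:S(2) | bus: BusRd
[25] P0: load  L3 | P0:O(35), P1:I, P2:S(35) | bus: none
[26] P0: load  L3 | P0:O(35), P1:I, P2:S(35) | bus: none

memory[L2] = 69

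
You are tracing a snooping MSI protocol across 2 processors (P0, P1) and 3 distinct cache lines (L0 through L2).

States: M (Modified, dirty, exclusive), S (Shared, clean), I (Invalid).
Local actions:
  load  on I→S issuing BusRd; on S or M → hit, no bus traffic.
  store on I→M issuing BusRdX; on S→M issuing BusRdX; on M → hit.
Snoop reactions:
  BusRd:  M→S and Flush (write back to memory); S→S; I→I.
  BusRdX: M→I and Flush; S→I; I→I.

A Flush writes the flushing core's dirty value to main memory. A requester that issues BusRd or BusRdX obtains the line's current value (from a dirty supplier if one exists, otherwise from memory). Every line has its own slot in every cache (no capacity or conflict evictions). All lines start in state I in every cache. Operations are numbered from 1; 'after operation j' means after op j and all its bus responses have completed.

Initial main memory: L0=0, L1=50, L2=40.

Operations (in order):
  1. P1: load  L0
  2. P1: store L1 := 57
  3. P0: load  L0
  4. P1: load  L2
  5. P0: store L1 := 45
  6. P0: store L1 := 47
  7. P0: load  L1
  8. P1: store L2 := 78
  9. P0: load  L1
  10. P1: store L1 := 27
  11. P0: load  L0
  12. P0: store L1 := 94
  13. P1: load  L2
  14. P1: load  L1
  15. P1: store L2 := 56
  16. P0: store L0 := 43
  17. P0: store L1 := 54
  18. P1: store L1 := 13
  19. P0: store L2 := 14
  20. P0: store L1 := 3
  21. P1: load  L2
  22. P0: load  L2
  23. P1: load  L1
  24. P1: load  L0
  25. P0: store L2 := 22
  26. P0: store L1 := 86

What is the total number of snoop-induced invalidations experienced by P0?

invalidations = 2

step 1: P1: load  L0  ⟶  IS  (L0)  txn=BusRd  M[L0]=0
step 2: P1: store L1 := 57  ⟶  IM  (L1)  txn=BusRdX  M[L1]=50
step 3: P0: load  L0  ⟶  SS  (L0)  txn=BusRd  M[L0]=0
step 4: P1: load  L2  ⟶  IS  (L2)  txn=BusRd  M[L2]=40
step 5: P0: store L1 := 45  ⟶  MI  (L1)  txn=BusRdX+Flush  M[L1]=57
step 6: P0: store L1 := 47  ⟶  MI  (L1)  txn=∅  M[L1]=57
step 7: P0: load  L1  ⟶  MI  (L1)  txn=∅  M[L1]=57
step 8: P1: store L2 := 78  ⟶  IM  (L2)  txn=BusRdX  M[L2]=40
step 9: P0: load  L1  ⟶  MI  (L1)  txn=∅  M[L1]=57
step 10: P1: store L1 := 27  ⟶  IM  (L1)  txn=BusRdX+Flush  M[L1]=47
step 11: P0: load  L0  ⟶  SS  (L0)  txn=∅  M[L0]=0
step 12: P0: store L1 := 94  ⟶  MI  (L1)  txn=BusRdX+Flush  M[L1]=27
step 13: P1: load  L2  ⟶  IM  (L2)  txn=∅  M[L2]=40
step 14: P1: load  L1  ⟶  SS  (L1)  txn=BusRd+Flush  M[L1]=94
step 15: P1: store L2 := 56  ⟶  IM  (L2)  txn=∅  M[L2]=40
step 16: P0: store L0 := 43  ⟶  MI  (L0)  txn=BusRdX  M[L0]=0
step 17: P0: store L1 := 54  ⟶  MI  (L1)  txn=BusRdX  M[L1]=94
step 18: P1: store L1 := 13  ⟶  IM  (L1)  txn=BusRdX+Flush  M[L1]=54
step 19: P0: store L2 := 14  ⟶  MI  (L2)  txn=BusRdX+Flush  M[L2]=56
step 20: P0: store L1 := 3  ⟶  MI  (L1)  txn=BusRdX+Flush  M[L1]=13
step 21: P1: load  L2  ⟶  SS  (L2)  txn=BusRd+Flush  M[L2]=14
step 22: P0: load  L2  ⟶  SS  (L2)  txn=∅  M[L2]=14
step 23: P1: load  L1  ⟶  SS  (L1)  txn=BusRd+Flush  M[L1]=3
step 24: P1: load  L0  ⟶  SS  (L0)  txn=BusRd+Flush  M[L0]=43
step 25: P0: store L2 := 22  ⟶  MI  (L2)  txn=BusRdX  M[L2]=14
step 26: P0: store L1 := 86  ⟶  MI  (L1)  txn=BusRdX  M[L1]=3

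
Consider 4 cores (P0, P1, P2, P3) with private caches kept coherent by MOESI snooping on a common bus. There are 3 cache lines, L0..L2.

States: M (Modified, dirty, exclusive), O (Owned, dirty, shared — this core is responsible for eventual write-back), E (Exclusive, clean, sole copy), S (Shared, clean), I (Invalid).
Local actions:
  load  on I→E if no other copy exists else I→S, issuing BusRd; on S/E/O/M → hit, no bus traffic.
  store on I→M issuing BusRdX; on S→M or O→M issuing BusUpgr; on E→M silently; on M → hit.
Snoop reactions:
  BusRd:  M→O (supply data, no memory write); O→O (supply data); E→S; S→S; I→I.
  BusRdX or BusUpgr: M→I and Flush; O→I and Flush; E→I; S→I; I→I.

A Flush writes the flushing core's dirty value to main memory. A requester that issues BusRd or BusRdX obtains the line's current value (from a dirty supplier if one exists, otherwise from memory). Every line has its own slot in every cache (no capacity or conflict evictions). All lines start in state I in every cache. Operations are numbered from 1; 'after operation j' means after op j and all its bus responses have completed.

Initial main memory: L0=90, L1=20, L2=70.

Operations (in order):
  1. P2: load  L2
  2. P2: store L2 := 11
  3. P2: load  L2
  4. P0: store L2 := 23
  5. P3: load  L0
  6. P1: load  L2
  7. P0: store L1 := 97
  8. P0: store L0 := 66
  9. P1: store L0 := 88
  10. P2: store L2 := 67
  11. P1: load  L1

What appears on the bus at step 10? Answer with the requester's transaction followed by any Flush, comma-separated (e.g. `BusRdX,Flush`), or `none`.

bus = BusRdX,Flush

step 1: P2: load  L2  ⟶  IIEI  (L2)  txn=BusRd  M[L2]=70
step 2: P2: store L2 := 11  ⟶  IIMI  (L2)  txn=∅  M[L2]=70
step 3: P2: load  L2  ⟶  IIMI  (L2)  txn=∅  M[L2]=70
step 4: P0: store L2 := 23  ⟶  MIII  (L2)  txn=BusRdX+Flush  M[L2]=11
step 5: P3: load  L0  ⟶  IIIE  (L0)  txn=BusRd  M[L0]=90
step 6: P1: load  L2  ⟶  OSII  (L2)  txn=BusRd  M[L2]=11
step 7: P0: store L1 := 97  ⟶  MIII  (L1)  txn=BusRdX  M[L1]=20
step 8: P0: store L0 := 66  ⟶  MIII  (L0)  txn=BusRdX  M[L0]=90
step 9: P1: store L0 := 88  ⟶  IMII  (L0)  txn=BusRdX+Flush  M[L0]=66
step 10: P2: store L2 := 67  ⟶  IIMI  (L2)  txn=BusRdX+Flush  M[L2]=23
step 11: P1: load  L1  ⟶  OSII  (L1)  txn=BusRd  M[L1]=20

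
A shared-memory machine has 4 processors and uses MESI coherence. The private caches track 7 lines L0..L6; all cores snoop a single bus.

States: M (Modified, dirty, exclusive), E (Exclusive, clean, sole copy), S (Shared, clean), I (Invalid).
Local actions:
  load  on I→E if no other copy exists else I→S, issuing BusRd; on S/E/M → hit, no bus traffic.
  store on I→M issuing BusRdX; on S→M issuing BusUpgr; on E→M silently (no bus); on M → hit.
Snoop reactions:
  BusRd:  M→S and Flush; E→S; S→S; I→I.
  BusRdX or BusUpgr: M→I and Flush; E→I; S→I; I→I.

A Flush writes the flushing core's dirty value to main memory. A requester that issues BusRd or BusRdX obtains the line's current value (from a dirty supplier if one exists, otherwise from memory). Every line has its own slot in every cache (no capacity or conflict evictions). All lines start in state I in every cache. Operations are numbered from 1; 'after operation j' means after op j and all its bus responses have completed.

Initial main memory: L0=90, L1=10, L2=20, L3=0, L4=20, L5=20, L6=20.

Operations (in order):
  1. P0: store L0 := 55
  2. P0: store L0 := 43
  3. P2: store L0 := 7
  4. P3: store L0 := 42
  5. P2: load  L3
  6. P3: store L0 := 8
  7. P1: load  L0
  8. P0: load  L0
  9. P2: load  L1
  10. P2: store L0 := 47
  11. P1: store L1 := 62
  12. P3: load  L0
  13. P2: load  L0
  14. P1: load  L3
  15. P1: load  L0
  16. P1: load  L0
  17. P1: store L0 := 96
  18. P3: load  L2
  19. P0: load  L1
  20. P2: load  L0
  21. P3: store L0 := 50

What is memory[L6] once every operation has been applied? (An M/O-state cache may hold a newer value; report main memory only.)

[1] P0: store L0 := 55 | P0:M(55), P1:I, P2:I, P3:I | bus: BusRdX
[2] P0: store L0 := 43 | P0:M(43), P1:I, P2:I, P3:I | bus: none
[3] P2: store L0 := 7 | P0:I, P1:I, P2:M(7), P3:I | bus: BusRdX,Flush
[4] P3: store L0 := 42 | P0:I, P1:I, P2:I, P3:M(42) | bus: BusRdX,Flush
[5] P2: load  L3 | P0:I, P1:I, P2:E(0), P3:I | bus: BusRd
[6] P3: store L0 := 8 | P0:I, P1:I, P2:I, P3:M(8) | bus: none
[7] P1: load  L0 | P0:I, P1:S(8), P2:I, P3:S(8) | bus: BusRd,Flush
[8] P0: load  L0 | P0:S(8), P1:S(8), P2:I, P3:S(8) | bus: BusRd
[9] P2: load  L1 | P0:I, P1:I, P2:E(10), P3:I | bus: BusRd
[10] P2: store L0 := 47 | P0:I, P1:I, P2:M(47), P3:I | bus: BusRdX
[11] P1: store L1 := 62 | P0:I, P1:M(62), P2:I, P3:I | bus: BusRdX
[12] P3: load  L0 | P0:I, P1:I, P2:S(47), P3:S(47) | bus: BusRd,Flush
[13] P2: load  L0 | P0:I, P1:I, P2:S(47), P3:S(47) | bus: none
[14] P1: load  L3 | P0:I, P1:S(0), P2:S(0), P3:I | bus: BusRd
[15] P1: load  L0 | P0:I, P1:S(47), P2:S(47), P3:S(47) | bus: BusRd
[16] P1: load  L0 | P0:I, P1:S(47), P2:S(47), P3:S(47) | bus: none
[17] P1: store L0 := 96 | P0:I, P1:M(96), P2:I, P3:I | bus: BusUpgr
[18] P3: load  L2 | P0:I, P1:I, P2:I, P3:E(20) | bus: BusRd
[19] P0: load  L1 | P0:S(62), P1:S(62), P2:I, P3:I | bus: BusRd,Flush
[20] P2: load  L0 | P0:I, P1:S(96), P2:S(96), P3:I | bus: BusRd,Flush
[21] P3: store L0 := 50 | P0:I, P1:I, P2:I, P3:M(50) | bus: BusRdX

memory[L6] = 20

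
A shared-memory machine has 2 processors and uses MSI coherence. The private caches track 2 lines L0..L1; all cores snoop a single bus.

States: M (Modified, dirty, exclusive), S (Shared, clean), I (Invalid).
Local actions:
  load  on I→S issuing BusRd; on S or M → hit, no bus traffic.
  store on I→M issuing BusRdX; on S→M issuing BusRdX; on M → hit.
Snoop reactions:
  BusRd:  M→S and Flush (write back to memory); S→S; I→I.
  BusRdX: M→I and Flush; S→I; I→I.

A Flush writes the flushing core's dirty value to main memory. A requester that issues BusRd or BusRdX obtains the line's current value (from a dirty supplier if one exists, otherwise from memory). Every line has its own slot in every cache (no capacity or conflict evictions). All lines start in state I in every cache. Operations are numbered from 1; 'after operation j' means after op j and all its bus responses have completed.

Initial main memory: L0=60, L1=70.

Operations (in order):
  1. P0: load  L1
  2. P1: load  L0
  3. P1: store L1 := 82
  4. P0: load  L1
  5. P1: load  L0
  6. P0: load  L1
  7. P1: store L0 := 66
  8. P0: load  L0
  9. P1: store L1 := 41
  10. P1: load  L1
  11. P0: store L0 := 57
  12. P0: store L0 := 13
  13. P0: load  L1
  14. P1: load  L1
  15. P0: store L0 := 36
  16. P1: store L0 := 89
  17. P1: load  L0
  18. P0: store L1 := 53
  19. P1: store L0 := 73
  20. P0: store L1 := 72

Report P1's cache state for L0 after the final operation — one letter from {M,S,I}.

[1] P0: load  L1 | P0:S(70), P1:I | bus: BusRd
[2] P1: load  L0 | P0:I, P1:S(60) | bus: BusRd
[3] P1: store L1 := 82 | P0:I, P1:M(82) | bus: BusRdX
[4] P0: load  L1 | P0:S(82), P1:S(82) | bus: BusRd,Flush
[5] P1: load  L0 | P0:I, P1:S(60) | bus: none
[6] P0: load  L1 | P0:S(82), P1:S(82) | bus: none
[7] P1: store L0 := 66 | P0:I, P1:M(66) | bus: BusRdX
[8] P0: load  L0 | P0:S(66), P1:S(66) | bus: BusRd,Flush
[9] P1: store L1 := 41 | P0:I, P1:M(41) | bus: BusRdX
[10] P1: load  L1 | P0:I, P1:M(41) | bus: none
[11] P0: store L0 := 57 | P0:M(57), P1:I | bus: BusRdX
[12] P0: store L0 := 13 | P0:M(13), P1:I | bus: none
[13] P0: load  L1 | P0:S(41), P1:S(41) | bus: BusRd,Flush
[14] P1: load  L1 | P0:S(41), P1:S(41) | bus: none
[15] P0: store L0 := 36 | P0:M(36), P1:I | bus: none
[16] P1: store L0 := 89 | P0:I, P1:M(89) | bus: BusRdX,Flush
[17] P1: load  L0 | P0:I, P1:M(89) | bus: none
[18] P0: store L1 := 53 | P0:M(53), P1:I | bus: BusRdX
[19] P1: store L0 := 73 | P0:I, P1:M(73) | bus: none
[20] P0: store L1 := 72 | P0:M(72), P1:I | bus: none

state = M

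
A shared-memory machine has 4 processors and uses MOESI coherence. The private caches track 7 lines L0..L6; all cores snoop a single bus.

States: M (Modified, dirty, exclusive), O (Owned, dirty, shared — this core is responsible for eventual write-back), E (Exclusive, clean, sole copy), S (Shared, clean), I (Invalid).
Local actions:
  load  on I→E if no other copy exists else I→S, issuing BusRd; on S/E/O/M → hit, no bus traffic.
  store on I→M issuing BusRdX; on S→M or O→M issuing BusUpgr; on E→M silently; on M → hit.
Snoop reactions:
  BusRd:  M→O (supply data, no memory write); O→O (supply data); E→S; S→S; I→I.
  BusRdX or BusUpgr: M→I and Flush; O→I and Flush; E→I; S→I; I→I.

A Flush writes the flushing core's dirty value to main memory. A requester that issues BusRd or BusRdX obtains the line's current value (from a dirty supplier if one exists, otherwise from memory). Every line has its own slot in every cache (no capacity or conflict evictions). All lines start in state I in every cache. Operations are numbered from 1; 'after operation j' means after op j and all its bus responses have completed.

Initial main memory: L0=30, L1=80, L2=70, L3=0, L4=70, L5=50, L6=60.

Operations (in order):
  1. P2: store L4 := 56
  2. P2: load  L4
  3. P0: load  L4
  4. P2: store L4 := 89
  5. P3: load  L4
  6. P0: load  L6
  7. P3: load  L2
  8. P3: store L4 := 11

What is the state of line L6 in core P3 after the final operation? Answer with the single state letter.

state = I

  op1 P2: store L4 := 56 → I/I/M/I on L4; bus BusRdX; mem=70
  op2 P2: load  L4 → I/I/M/I on L4; bus (none); mem=70
  op3 P0: load  L4 → S/I/O/I on L4; bus BusRd; mem=70
  op4 P2: store L4 := 89 → I/I/M/I on L4; bus BusUpgr; mem=70
  op5 P3: load  L4 → I/I/O/S on L4; bus BusRd; mem=70
  op6 P0: load  L6 → E/I/I/I on L6; bus BusRd; mem=60
  op7 P3: load  L2 → I/I/I/E on L2; bus BusRd; mem=70
  op8 P3: store L4 := 11 → I/I/I/M on L4; bus BusUpgr Flush; mem=89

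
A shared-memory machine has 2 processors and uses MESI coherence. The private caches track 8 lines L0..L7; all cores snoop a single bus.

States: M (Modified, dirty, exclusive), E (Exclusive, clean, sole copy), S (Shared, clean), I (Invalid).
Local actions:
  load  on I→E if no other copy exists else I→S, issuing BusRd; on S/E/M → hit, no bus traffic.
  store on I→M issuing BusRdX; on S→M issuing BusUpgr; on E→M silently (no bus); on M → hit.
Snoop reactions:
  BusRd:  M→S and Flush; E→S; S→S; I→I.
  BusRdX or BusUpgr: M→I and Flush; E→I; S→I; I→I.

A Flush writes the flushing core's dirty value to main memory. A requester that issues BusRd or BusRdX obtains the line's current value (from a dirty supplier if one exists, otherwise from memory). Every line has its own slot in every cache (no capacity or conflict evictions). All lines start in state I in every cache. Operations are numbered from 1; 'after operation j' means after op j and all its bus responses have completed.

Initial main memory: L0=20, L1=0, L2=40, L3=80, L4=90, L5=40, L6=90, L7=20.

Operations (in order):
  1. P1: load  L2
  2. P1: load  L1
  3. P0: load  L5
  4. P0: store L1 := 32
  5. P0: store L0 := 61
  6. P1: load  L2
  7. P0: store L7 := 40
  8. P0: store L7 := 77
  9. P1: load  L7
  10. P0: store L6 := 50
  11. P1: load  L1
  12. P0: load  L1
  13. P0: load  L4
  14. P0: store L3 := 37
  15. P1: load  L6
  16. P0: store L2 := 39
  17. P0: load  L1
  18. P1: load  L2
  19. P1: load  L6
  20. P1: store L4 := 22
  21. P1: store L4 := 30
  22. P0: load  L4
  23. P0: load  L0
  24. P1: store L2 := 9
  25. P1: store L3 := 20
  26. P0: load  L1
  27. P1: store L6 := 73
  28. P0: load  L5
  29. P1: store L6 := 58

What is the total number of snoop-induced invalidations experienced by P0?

step 1: P1: load  L2  ⟶  IE  (L2)  txn=BusRd  M[L2]=40
step 2: P1: load  L1  ⟶  IE  (L1)  txn=BusRd  M[L1]=0
step 3: P0: load  L5  ⟶  EI  (L5)  txn=BusRd  M[L5]=40
step 4: P0: store L1 := 32  ⟶  MI  (L1)  txn=BusRdX  M[L1]=0
step 5: P0: store L0 := 61  ⟶  MI  (L0)  txn=BusRdX  M[L0]=20
step 6: P1: load  L2  ⟶  IE  (L2)  txn=∅  M[L2]=40
step 7: P0: store L7 := 40  ⟶  MI  (L7)  txn=BusRdX  M[L7]=20
step 8: P0: store L7 := 77  ⟶  MI  (L7)  txn=∅  M[L7]=20
step 9: P1: load  L7  ⟶  SS  (L7)  txn=BusRd+Flush  M[L7]=77
step 10: P0: store L6 := 50  ⟶  MI  (L6)  txn=BusRdX  M[L6]=90
step 11: P1: load  L1  ⟶  SS  (L1)  txn=BusRd+Flush  M[L1]=32
step 12: P0: load  L1  ⟶  SS  (L1)  txn=∅  M[L1]=32
step 13: P0: load  L4  ⟶  EI  (L4)  txn=BusRd  M[L4]=90
step 14: P0: store L3 := 37  ⟶  MI  (L3)  txn=BusRdX  M[L3]=80
step 15: P1: load  L6  ⟶  SS  (L6)  txn=BusRd+Flush  M[L6]=50
step 16: P0: store L2 := 39  ⟶  MI  (L2)  txn=BusRdX  M[L2]=40
step 17: P0: load  L1  ⟶  SS  (L1)  txn=∅  M[L1]=32
step 18: P1: load  L2  ⟶  SS  (L2)  txn=BusRd+Flush  M[L2]=39
step 19: P1: load  L6  ⟶  SS  (L6)  txn=∅  M[L6]=50
step 20: P1: store L4 := 22  ⟶  IM  (L4)  txn=BusRdX  M[L4]=90
step 21: P1: store L4 := 30  ⟶  IM  (L4)  txn=∅  M[L4]=90
step 22: P0: load  L4  ⟶  SS  (L4)  txn=BusRd+Flush  M[L4]=30
step 23: P0: load  L0  ⟶  MI  (L0)  txn=∅  M[L0]=20
step 24: P1: store L2 := 9  ⟶  IM  (L2)  txn=BusUpgr  M[L2]=39
step 25: P1: store L3 := 20  ⟶  IM  (L3)  txn=BusRdX+Flush  M[L3]=37
step 26: P0: load  L1  ⟶  SS  (L1)  txn=∅  M[L1]=32
step 27: P1: store L6 := 73  ⟶  IM  (L6)  txn=BusUpgr  M[L6]=50
step 28: P0: load  L5  ⟶  EI  (L5)  txn=∅  M[L5]=40
step 29: P1: store L6 := 58  ⟶  IM  (L6)  txn=∅  M[L6]=50

invalidations = 4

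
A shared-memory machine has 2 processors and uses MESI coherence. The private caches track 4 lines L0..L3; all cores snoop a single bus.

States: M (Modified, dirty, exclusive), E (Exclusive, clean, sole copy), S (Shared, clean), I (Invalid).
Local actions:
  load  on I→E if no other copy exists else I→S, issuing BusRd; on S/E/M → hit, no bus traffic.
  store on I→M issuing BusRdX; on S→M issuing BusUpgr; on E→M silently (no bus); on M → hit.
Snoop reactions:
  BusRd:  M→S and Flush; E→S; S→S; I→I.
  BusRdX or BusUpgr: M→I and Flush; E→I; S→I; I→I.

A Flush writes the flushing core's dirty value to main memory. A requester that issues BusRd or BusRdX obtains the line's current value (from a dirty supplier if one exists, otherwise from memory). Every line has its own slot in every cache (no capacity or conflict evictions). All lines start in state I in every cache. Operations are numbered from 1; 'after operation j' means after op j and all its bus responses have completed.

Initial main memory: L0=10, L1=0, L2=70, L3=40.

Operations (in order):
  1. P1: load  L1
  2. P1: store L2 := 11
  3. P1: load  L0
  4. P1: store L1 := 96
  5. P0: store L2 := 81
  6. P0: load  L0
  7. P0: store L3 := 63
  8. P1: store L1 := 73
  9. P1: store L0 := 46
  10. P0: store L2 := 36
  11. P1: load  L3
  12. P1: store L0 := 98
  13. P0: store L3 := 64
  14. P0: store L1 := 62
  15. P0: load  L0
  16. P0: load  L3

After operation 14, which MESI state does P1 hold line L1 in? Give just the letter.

state = I

  op1 P1: load  L1 → I/E on L1; bus BusRd; mem=0
  op2 P1: store L2 := 11 → I/M on L2; bus BusRdX; mem=70
  op3 P1: load  L0 → I/E on L0; bus BusRd; mem=10
  op4 P1: store L1 := 96 → I/M on L1; bus (none); mem=0
  op5 P0: store L2 := 81 → M/I on L2; bus BusRdX Flush; mem=11
  op6 P0: load  L0 → S/S on L0; bus BusRd; mem=10
  op7 P0: store L3 := 63 → M/I on L3; bus BusRdX; mem=40
  op8 P1: store L1 := 73 → I/M on L1; bus (none); mem=0
  op9 P1: store L0 := 46 → I/M on L0; bus BusUpgr; mem=10
  op10 P0: store L2 := 36 → M/I on L2; bus (none); mem=11
  op11 P1: load  L3 → S/S on L3; bus BusRd Flush; mem=63
  op12 P1: store L0 := 98 → I/M on L0; bus (none); mem=10
  op13 P0: store L3 := 64 → M/I on L3; bus BusUpgr; mem=63
  op14 P0: store L1 := 62 → M/I on L1; bus BusRdX Flush; mem=73
  op15 P0: load  L0 → S/S on L0; bus BusRd Flush; mem=98
  op16 P0: load  L3 → M/I on L3; bus (none); mem=63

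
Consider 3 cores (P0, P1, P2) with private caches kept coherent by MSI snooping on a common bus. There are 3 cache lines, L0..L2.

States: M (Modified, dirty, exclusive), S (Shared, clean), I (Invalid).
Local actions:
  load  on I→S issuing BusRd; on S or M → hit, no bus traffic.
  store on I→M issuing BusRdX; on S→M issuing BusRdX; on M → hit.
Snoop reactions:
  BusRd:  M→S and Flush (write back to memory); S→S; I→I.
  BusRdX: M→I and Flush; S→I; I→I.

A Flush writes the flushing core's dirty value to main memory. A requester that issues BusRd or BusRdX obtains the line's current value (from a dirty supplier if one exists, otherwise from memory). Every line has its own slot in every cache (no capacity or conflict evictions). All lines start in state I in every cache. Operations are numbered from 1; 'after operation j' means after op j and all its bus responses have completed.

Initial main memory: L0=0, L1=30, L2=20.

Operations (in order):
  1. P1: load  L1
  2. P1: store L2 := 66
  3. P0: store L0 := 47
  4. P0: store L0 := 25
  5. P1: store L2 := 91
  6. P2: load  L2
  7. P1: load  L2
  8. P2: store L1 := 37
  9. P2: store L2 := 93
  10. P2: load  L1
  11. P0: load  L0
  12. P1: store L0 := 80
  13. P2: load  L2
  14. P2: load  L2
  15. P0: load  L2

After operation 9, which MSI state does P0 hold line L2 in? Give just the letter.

state = I

[1] P1: load  L1 | P0:I, P1:S(30), P2:I | bus: BusRd
[2] P1: store L2 := 66 | P0:I, P1:M(66), P2:I | bus: BusRdX
[3] P0: store L0 := 47 | P0:M(47), P1:I, P2:I | bus: BusRdX
[4] P0: store L0 := 25 | P0:M(25), P1:I, P2:I | bus: none
[5] P1: store L2 := 91 | P0:I, P1:M(91), P2:I | bus: none
[6] P2: load  L2 | P0:I, P1:S(91), P2:S(91) | bus: BusRd,Flush
[7] P1: load  L2 | P0:I, P1:S(91), P2:S(91) | bus: none
[8] P2: store L1 := 37 | P0:I, P1:I, P2:M(37) | bus: BusRdX
[9] P2: store L2 := 93 | P0:I, P1:I, P2:M(93) | bus: BusRdX
[10] P2: load  L1 | P0:I, P1:I, P2:M(37) | bus: none
[11] P0: load  L0 | P0:M(25), P1:I, P2:I | bus: none
[12] P1: store L0 := 80 | P0:I, P1:M(80), P2:I | bus: BusRdX,Flush
[13] P2: load  L2 | P0:I, P1:I, P2:M(93) | bus: none
[14] P2: load  L2 | P0:I, P1:I, P2:M(93) | bus: none
[15] P0: load  L2 | P0:S(93), P1:I, P2:S(93) | bus: BusRd,Flush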